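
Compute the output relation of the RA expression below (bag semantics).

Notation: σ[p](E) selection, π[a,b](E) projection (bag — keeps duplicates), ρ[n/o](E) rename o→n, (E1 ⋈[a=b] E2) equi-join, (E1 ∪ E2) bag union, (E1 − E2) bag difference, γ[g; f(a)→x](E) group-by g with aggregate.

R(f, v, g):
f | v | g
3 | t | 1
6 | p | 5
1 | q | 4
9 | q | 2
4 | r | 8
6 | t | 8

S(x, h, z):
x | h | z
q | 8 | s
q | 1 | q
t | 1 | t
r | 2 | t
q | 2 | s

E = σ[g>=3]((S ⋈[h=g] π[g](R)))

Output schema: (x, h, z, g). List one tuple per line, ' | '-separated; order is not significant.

Subexpression sizes:
  S → 5
  R → 6
  π[g](R) → 6
  (S ⋈[h=g] π[g](R)) → 6
  σ[g>=3]((S ⋈[h=g] π[g](R))) → 2

== RESULT ==
x | h | z | g
q | 8 | s | 8
q | 8 | s | 8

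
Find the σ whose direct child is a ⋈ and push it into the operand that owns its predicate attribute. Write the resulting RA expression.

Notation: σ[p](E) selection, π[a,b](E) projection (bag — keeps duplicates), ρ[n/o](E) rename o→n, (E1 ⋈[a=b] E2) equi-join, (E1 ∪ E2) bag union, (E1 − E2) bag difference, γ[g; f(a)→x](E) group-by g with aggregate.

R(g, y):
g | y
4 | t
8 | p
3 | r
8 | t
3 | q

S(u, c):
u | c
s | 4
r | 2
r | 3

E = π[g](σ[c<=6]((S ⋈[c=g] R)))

σ filters on c, owned by the left side.
E' = π[g]((σ[c<=6](S) ⋈[c=g] R))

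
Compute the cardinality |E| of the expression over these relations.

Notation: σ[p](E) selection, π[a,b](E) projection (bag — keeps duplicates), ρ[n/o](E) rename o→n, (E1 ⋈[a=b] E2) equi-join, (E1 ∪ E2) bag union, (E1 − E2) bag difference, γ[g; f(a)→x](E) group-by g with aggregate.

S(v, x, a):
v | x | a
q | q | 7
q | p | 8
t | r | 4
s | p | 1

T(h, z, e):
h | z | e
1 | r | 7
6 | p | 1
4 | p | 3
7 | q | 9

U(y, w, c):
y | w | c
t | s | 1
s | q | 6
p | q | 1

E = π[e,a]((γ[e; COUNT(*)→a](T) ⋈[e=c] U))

Subexpression sizes:
  T → 4
  γ[e; COUNT(*)→a](T) → 4
  U → 3
  (γ[e; COUNT(*)→a](T) ⋈[e=c] U) → 2
  π[e,a]((γ[e; COUNT(*)→a](T) ⋈[e=c] U)) → 2

|E| = 2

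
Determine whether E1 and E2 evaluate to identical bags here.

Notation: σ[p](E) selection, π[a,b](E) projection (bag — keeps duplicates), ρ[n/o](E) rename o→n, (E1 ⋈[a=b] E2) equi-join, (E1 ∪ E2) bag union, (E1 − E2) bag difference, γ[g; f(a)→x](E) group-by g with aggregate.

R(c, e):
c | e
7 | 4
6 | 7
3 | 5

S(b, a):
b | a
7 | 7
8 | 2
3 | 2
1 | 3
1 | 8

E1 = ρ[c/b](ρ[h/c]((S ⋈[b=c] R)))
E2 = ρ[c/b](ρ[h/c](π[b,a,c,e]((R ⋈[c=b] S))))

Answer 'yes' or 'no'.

E1 subexpression sizes:
  S → 5
  R → 3
  (S ⋈[b=c] R) → 2
  ρ[h/c]((S ⋈[b=c] R)) → 2
  ρ[c/b](ρ[h/c]((S ⋈[b=c] R))) → 2
E2 subexpression sizes:
  R → 3
  S → 5
  (R ⋈[c=b] S) → 2
  π[b,a,c,e]((R ⋈[c=b] S)) → 2
  ρ[h/c](π[b,a,c,e]((R ⋈[c=b] S))) → 2
  ρ[c/b](ρ[h/c](π[b,a,c,e]((R ⋈[c=b] S)))) → 2

E1 and E2 produce the same multiset:
c | a | h | e
3 | 2 | 3 | 5
7 | 7 | 7 | 4

yes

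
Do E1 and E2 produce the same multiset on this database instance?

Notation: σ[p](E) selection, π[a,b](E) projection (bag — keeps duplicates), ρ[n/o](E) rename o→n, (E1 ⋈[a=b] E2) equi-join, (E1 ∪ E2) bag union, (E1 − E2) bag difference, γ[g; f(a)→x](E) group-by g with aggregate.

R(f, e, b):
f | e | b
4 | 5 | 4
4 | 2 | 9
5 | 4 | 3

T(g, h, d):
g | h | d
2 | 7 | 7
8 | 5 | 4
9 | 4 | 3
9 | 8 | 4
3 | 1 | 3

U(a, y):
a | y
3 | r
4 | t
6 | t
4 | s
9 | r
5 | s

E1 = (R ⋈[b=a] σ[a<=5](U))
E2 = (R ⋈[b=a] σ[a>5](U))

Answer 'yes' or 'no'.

E1 per-node cardinality:
  R → 3
  U → 6
  σ[a<=5](U) → 4
  (R ⋈[b=a] σ[a<=5](U)) → 3
E2 per-node cardinality:
  R → 3
  U → 6
  σ[a>5](U) → 2
  (R ⋈[b=a] σ[a>5](U)) → 1

E1 result:
f | e | b | a | y
4 | 5 | 4 | 4 | s
4 | 5 | 4 | 4 | t
5 | 4 | 3 | 3 | r
E2 result:
f | e | b | a | y
4 | 2 | 9 | 9 | r
Witness: (4, 2, 9, 9, 'r') appears 0× in E1 but 1× in E2.

no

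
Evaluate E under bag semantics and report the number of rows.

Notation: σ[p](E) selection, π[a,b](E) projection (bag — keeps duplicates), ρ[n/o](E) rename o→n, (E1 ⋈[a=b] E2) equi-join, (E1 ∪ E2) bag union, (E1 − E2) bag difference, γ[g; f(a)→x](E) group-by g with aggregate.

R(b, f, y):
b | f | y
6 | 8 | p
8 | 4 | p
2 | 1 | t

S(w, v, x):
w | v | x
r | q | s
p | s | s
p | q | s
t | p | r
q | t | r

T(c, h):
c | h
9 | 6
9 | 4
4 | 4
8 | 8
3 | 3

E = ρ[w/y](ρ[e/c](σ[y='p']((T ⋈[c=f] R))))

Per-node cardinality:
  T → 5
  R → 3
  (T ⋈[c=f] R) → 2
  σ[y='p']((T ⋈[c=f] R)) → 2
  ρ[e/c](σ[y='p']((T ⋈[c=f] R))) → 2
  ρ[w/y](ρ[e/c](σ[y='p']((T ⋈[c=f] R)))) → 2

|E| = 2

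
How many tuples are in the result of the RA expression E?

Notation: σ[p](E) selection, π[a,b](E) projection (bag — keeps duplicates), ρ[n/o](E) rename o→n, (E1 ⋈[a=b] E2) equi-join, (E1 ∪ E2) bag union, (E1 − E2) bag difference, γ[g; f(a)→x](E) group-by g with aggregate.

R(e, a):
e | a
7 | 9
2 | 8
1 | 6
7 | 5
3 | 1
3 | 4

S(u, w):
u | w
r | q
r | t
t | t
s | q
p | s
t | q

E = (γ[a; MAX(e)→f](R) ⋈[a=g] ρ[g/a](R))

Stepwise |·|:
  R → 6
  γ[a; MAX(e)→f](R) → 6
  R → 6
  ρ[g/a](R) → 6
  (γ[a; MAX(e)→f](R) ⋈[a=g] ρ[g/a](R)) → 6

|E| = 6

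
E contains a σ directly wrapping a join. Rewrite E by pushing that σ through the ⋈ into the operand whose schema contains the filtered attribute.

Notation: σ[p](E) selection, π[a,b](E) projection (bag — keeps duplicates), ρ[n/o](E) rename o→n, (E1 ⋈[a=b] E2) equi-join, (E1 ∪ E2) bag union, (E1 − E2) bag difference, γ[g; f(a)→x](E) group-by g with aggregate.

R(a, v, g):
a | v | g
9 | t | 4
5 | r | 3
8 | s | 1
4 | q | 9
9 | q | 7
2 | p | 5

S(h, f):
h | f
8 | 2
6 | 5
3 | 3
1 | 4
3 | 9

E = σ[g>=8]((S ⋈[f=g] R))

σ filters on g, owned by the right side.
E' = (S ⋈[f=g] σ[g>=8](R))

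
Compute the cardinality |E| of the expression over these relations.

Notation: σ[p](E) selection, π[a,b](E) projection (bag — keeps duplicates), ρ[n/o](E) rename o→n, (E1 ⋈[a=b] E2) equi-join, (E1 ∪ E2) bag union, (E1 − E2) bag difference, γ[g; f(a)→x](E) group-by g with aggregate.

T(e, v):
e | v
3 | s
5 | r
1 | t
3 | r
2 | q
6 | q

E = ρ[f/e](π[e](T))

Per-node cardinality:
  T → 6
  π[e](T) → 6
  ρ[f/e](π[e](T)) → 6

|E| = 6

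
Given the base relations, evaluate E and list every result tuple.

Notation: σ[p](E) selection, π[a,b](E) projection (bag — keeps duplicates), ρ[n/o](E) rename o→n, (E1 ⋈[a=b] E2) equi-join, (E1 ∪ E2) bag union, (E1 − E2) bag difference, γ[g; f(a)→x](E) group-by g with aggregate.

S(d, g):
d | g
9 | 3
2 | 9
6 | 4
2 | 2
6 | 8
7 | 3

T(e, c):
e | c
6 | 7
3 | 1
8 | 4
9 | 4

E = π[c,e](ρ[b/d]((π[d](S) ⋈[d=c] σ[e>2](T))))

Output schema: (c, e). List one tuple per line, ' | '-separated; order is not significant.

Stepwise |·|:
  S → 6
  π[d](S) → 6
  T → 4
  σ[e>2](T) → 4
  (π[d](S) ⋈[d=c] σ[e>2](T)) → 1
  ρ[b/d]((π[d](S) ⋈[d=c] σ[e>2](T))) → 1
  π[c,e](ρ[b/d]((π[d](S) ⋈[d=c] σ[e>2](T)))) → 1

== RESULT ==
c | e
7 | 6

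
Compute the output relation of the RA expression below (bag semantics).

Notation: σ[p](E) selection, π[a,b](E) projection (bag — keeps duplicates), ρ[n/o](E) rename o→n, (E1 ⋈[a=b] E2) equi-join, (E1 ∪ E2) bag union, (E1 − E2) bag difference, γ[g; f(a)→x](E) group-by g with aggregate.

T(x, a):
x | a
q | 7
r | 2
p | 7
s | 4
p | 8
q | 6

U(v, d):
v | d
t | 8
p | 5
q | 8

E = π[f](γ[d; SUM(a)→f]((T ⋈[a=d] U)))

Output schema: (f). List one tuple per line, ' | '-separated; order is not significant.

Row counts bottom-up:
  T → 6
  U → 3
  (T ⋈[a=d] U) → 2
  γ[d; SUM(a)→f]((T ⋈[a=d] U)) → 1
  π[f](γ[d; SUM(a)→f]((T ⋈[a=d] U))) → 1

== RESULT ==
f
16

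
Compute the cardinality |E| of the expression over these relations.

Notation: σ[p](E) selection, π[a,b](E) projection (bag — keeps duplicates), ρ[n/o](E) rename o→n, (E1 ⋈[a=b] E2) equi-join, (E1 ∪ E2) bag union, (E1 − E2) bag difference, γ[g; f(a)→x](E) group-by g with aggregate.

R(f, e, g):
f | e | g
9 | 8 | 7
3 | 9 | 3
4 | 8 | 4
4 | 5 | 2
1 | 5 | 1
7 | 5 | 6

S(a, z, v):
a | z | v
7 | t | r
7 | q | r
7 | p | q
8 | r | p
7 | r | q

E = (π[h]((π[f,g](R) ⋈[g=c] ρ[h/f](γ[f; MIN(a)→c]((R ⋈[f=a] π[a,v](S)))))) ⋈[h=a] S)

Per-node cardinality:
  R → 6
  π[f,g](R) → 6
  R → 6
  S → 5
  π[a,v](S) → 5
  (R ⋈[f=a] π[a,v](S)) → 4
  γ[f; MIN(a)→c]((R ⋈[f=a] π[a,v](S))) → 1
  ρ[h/f](γ[f; MIN(a)→c]((R ⋈[f=a] π[a,v](S)))) → 1
  (π[f,g](R) ⋈[g=c] ρ[h/f](γ[f; MIN(a)→c]((R ⋈[f=a] π[a,v](S))))) → 1
  π[h]((π[f,g](R) ⋈[g=c] ρ[h/f](γ[f; MIN(a)→c]((R ⋈[f=a] π[a,v](S)))))) → 1
  S → 5
  (π[h]((π[f,g](R) ⋈[g=c] ρ[h/f](γ[f; MIN(a)→c]((R ⋈[f=a] π[a,v](S)))))) ⋈[h=a] S) → 4

|E| = 4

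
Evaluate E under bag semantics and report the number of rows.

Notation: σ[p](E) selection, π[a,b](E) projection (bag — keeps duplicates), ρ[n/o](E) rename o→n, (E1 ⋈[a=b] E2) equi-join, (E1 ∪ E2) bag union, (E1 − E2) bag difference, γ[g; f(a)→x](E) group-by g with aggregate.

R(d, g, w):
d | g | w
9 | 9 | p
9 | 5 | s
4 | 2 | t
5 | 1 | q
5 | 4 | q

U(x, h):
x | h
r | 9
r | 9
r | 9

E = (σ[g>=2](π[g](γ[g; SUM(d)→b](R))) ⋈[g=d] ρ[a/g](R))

Subexpression sizes:
  R → 5
  γ[g; SUM(d)→b](R) → 5
  π[g](γ[g; SUM(d)→b](R)) → 5
  σ[g>=2](π[g](γ[g; SUM(d)→b](R))) → 4
  R → 5
  ρ[a/g](R) → 5
  (σ[g>=2](π[g](γ[g; SUM(d)→b](R))) ⋈[g=d] ρ[a/g](R)) → 5

|E| = 5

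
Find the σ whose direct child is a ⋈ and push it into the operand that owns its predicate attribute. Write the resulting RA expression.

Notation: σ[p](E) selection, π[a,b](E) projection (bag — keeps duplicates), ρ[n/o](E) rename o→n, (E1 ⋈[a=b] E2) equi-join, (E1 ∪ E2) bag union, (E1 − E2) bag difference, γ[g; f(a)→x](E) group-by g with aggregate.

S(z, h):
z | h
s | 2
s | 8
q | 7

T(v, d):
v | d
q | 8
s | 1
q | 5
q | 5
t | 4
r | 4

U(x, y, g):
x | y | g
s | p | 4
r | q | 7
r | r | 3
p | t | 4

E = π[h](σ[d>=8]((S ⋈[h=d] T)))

σ filters on d, owned by the right side.
E' = π[h]((S ⋈[h=d] σ[d>=8](T)))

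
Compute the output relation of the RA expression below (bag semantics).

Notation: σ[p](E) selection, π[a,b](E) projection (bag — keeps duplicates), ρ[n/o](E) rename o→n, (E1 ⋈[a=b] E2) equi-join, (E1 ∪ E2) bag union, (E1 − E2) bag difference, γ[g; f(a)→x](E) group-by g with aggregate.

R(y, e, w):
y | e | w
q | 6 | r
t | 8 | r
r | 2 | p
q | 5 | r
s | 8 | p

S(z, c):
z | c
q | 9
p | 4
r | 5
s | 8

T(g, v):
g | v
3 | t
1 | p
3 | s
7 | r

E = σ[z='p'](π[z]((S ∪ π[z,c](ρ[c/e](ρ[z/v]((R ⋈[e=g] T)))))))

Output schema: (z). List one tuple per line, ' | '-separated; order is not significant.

Per-node cardinality:
  S → 4
  R → 5
  T → 4
  (R ⋈[e=g] T) → 0
  ρ[z/v]((R ⋈[e=g] T)) → 0
  ρ[c/e](ρ[z/v]((R ⋈[e=g] T))) → 0
  π[z,c](ρ[c/e](ρ[z/v]((R ⋈[e=g] T)))) → 0
  (S ∪ π[z,c](ρ[c/e](ρ[z/v]((R ⋈[e=g] T))))) → 4
  π[z]((S ∪ π[z,c](ρ[c/e](ρ[z/v]((R ⋈[e=g] T)))))) → 4
  σ[z='p'](π[z]((S ∪ π[z,c](ρ[c/e](ρ[z/v]((R ⋈[e=g] T))))))) → 1

== RESULT ==
z
p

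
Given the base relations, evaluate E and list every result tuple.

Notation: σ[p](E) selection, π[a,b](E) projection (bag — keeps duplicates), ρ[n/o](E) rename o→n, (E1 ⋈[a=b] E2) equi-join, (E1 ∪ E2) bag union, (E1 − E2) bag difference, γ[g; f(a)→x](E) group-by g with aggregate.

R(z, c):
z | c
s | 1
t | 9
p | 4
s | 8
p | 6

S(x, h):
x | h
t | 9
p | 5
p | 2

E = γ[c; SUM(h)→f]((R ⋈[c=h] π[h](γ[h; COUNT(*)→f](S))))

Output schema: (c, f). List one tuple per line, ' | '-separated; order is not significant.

Stepwise |·|:
  R → 5
  S → 3
  γ[h; COUNT(*)→f](S) → 3
  π[h](γ[h; COUNT(*)→f](S)) → 3
  (R ⋈[c=h] π[h](γ[h; COUNT(*)→f](S))) → 1
  γ[c; SUM(h)→f]((R ⋈[c=h] π[h](γ[h; COUNT(*)→f](S)))) → 1

== RESULT ==
c | f
9 | 9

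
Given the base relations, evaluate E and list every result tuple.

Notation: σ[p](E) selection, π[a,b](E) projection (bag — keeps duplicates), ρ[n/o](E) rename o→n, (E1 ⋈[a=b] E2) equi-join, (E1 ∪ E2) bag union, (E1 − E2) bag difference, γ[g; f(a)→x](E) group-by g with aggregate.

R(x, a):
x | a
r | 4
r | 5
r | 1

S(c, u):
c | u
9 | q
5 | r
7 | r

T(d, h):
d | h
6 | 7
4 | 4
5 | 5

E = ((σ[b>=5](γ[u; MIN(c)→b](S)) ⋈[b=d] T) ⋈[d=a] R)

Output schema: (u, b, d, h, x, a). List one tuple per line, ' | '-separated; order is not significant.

Per-node cardinality:
  S → 3
  γ[u; MIN(c)→b](S) → 2
  σ[b>=5](γ[u; MIN(c)→b](S)) → 2
  T → 3
  (σ[b>=5](γ[u; MIN(c)→b](S)) ⋈[b=d] T) → 1
  R → 3
  ((σ[b>=5](γ[u; MIN(c)→b](S)) ⋈[b=d] T) ⋈[d=a] R) → 1

== RESULT ==
u | b | d | h | x | a
r | 5 | 5 | 5 | r | 5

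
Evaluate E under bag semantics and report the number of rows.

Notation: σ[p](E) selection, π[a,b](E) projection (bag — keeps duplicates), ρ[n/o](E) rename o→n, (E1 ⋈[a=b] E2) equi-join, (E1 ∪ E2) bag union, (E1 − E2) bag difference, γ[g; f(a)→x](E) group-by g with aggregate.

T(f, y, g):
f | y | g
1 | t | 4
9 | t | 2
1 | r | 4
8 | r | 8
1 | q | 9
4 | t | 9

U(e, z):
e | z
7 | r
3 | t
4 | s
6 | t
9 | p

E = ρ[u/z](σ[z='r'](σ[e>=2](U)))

Stepwise |·|:
  U → 5
  σ[e>=2](U) → 5
  σ[z='r'](σ[e>=2](U)) → 1
  ρ[u/z](σ[z='r'](σ[e>=2](U))) → 1

|E| = 1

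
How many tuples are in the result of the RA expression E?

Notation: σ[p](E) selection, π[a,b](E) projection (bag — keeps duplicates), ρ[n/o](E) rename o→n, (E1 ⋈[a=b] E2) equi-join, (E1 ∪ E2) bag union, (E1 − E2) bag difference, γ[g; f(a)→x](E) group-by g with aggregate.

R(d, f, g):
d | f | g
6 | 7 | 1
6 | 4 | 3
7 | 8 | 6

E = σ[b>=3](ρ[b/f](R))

Stepwise |·|:
  R → 3
  ρ[b/f](R) → 3
  σ[b>=3](ρ[b/f](R)) → 3

|E| = 3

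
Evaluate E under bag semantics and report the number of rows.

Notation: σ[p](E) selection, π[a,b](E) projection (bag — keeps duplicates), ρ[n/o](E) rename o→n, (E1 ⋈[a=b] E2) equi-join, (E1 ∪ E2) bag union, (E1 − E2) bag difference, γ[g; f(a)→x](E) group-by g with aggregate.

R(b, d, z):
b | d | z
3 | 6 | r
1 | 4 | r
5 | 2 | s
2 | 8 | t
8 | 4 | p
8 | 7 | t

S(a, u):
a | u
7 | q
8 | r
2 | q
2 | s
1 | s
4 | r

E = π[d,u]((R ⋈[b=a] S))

Stepwise |·|:
  R → 6
  S → 6
  (R ⋈[b=a] S) → 5
  π[d,u]((R ⋈[b=a] S)) → 5

|E| = 5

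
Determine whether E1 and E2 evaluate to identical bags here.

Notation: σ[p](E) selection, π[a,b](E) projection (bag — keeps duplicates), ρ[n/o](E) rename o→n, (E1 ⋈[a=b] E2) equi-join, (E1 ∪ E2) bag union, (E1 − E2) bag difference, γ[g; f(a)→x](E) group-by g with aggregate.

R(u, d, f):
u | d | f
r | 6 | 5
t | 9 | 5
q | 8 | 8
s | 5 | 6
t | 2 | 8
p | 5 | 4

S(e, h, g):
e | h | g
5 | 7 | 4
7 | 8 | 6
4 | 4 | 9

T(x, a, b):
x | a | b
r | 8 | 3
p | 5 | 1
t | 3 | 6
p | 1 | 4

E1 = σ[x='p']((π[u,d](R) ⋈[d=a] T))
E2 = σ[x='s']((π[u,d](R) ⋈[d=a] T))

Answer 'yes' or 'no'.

E1 per-node cardinality:
  R → 6
  π[u,d](R) → 6
  T → 4
  (π[u,d](R) ⋈[d=a] T) → 3
  σ[x='p']((π[u,d](R) ⋈[d=a] T)) → 2
E2 per-node cardinality:
  R → 6
  π[u,d](R) → 6
  T → 4
  (π[u,d](R) ⋈[d=a] T) → 3
  σ[x='s']((π[u,d](R) ⋈[d=a] T)) → 0

E1 result:
u | d | x | a | b
p | 5 | p | 5 | 1
s | 5 | p | 5 | 1
E2 result:
u | d | x | a | b
(0 rows)
Witness: ('s', 5, 'p', 5, 1) appears 1× in E1 but 0× in E2.

no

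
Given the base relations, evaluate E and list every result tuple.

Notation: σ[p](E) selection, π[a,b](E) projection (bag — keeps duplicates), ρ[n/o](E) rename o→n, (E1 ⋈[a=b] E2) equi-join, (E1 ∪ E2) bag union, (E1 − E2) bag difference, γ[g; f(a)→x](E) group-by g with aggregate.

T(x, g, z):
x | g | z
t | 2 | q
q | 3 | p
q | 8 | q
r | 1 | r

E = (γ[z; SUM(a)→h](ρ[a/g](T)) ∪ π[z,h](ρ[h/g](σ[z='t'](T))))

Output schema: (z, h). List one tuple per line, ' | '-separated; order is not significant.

Row counts bottom-up:
  T → 4
  ρ[a/g](T) → 4
  γ[z; SUM(a)→h](ρ[a/g](T)) → 3
  T → 4
  σ[z='t'](T) → 0
  ρ[h/g](σ[z='t'](T)) → 0
  π[z,h](ρ[h/g](σ[z='t'](T))) → 0
  (γ[z; SUM(a)→h](ρ[a/g](T)) ∪ π[z,h](ρ[h/g](σ[z='t'](T)))) → 3

== RESULT ==
z | h
p | 3
q | 10
r | 1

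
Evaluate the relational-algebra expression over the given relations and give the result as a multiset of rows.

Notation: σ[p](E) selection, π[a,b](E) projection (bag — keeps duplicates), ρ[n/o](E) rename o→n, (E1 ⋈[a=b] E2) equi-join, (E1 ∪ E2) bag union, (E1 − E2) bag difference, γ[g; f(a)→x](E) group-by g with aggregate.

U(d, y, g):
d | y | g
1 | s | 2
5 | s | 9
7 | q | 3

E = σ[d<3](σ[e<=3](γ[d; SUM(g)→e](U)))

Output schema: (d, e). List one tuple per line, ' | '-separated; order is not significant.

Stepwise |·|:
  U → 3
  γ[d; SUM(g)→e](U) → 3
  σ[e<=3](γ[d; SUM(g)→e](U)) → 2
  σ[d<3](σ[e<=3](γ[d; SUM(g)→e](U))) → 1

== RESULT ==
d | e
1 | 2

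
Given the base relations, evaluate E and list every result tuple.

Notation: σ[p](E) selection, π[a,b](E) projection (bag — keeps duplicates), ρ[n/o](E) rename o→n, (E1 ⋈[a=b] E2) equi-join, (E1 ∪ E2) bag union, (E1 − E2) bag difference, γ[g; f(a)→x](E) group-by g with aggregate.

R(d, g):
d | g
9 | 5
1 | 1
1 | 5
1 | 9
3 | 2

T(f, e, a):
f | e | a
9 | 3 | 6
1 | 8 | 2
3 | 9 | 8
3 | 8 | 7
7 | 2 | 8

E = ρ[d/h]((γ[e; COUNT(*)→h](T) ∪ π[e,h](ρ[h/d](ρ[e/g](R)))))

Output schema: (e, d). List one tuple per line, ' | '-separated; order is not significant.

Subexpression sizes:
  T → 5
  γ[e; COUNT(*)→h](T) → 4
  R → 5
  ρ[e/g](R) → 5
  ρ[h/d](ρ[e/g](R)) → 5
  π[e,h](ρ[h/d](ρ[e/g](R))) → 5
  (γ[e; COUNT(*)→h](T) ∪ π[e,h](ρ[h/d](ρ[e/g](R)))) → 9
  ρ[d/h]((γ[e; COUNT(*)→h](T) ∪ π[e,h](ρ[h/d](ρ[e/g](R))))) → 9

== RESULT ==
e | d
1 | 1
2 | 1
2 | 3
3 | 1
5 | 1
5 | 9
8 | 2
9 | 1
9 | 1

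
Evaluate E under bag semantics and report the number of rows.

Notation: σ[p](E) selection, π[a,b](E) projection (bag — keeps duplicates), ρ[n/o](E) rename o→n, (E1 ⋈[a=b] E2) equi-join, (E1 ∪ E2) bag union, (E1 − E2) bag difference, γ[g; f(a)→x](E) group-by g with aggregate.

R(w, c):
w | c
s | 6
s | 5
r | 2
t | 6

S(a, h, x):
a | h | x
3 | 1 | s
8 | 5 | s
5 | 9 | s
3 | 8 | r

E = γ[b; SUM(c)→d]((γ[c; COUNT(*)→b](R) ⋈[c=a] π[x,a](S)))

Row counts bottom-up:
  R → 4
  γ[c; COUNT(*)→b](R) → 3
  S → 4
  π[x,a](S) → 4
  (γ[c; COUNT(*)→b](R) ⋈[c=a] π[x,a](S)) → 1
  γ[b; SUM(c)→d]((γ[c; COUNT(*)→b](R) ⋈[c=a] π[x,a](S))) → 1

|E| = 1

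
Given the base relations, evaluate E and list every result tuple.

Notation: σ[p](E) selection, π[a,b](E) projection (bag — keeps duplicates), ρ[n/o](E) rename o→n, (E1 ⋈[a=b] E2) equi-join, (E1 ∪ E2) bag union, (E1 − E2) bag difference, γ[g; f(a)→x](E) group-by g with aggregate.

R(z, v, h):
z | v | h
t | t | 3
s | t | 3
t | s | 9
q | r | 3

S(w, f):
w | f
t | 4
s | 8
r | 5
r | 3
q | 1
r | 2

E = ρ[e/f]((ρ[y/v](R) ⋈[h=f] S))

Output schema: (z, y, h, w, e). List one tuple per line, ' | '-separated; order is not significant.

Stepwise |·|:
  R → 4
  ρ[y/v](R) → 4
  S → 6
  (ρ[y/v](R) ⋈[h=f] S) → 3
  ρ[e/f]((ρ[y/v](R) ⋈[h=f] S)) → 3

== RESULT ==
z | y | h | w | e
q | r | 3 | r | 3
s | t | 3 | r | 3
t | t | 3 | r | 3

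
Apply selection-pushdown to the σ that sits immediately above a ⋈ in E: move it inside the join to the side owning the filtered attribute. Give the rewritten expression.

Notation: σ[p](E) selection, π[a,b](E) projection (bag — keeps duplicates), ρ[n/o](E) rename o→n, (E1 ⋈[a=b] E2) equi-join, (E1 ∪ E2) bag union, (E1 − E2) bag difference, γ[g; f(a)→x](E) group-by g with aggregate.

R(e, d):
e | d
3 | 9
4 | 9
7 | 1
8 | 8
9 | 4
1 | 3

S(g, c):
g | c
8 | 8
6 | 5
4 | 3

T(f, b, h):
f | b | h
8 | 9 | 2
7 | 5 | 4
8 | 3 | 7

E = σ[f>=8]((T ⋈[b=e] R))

σ filters on f, owned by the left side.
E' = (σ[f>=8](T) ⋈[b=e] R)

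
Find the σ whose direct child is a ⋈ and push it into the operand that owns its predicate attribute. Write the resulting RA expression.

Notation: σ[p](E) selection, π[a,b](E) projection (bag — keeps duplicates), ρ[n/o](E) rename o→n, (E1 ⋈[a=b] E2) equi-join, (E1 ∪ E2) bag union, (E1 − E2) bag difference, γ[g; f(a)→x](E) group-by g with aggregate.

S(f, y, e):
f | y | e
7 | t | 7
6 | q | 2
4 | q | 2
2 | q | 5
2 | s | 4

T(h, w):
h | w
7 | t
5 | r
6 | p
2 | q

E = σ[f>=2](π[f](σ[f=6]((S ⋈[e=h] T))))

σ filters on f, owned by the left side.
E' = σ[f>=2](π[f]((σ[f=6](S) ⋈[e=h] T)))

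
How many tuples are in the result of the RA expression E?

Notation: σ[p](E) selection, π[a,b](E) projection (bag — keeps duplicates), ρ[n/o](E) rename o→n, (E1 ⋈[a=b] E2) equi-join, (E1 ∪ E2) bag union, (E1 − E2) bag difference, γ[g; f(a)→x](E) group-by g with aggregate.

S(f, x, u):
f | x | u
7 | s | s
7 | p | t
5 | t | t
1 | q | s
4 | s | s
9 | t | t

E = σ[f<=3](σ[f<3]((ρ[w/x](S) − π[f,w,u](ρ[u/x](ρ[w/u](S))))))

Stepwise |·|:
  S → 6
  ρ[w/x](S) → 6
  S → 6
  ρ[w/u](S) → 6
  ρ[u/x](ρ[w/u](S)) → 6
  π[f,w,u](ρ[u/x](ρ[w/u](S))) → 6
  (ρ[w/x](S) − π[f,w,u](ρ[u/x](ρ[w/u](S)))) → 2
  σ[f<3]((ρ[w/x](S) − π[f,w,u](ρ[u/x](ρ[w/u](S))))) → 1
  σ[f<=3](σ[f<3]((ρ[w/x](S) − π[f,w,u](ρ[u/x](ρ[w/u](S)))))) → 1

|E| = 1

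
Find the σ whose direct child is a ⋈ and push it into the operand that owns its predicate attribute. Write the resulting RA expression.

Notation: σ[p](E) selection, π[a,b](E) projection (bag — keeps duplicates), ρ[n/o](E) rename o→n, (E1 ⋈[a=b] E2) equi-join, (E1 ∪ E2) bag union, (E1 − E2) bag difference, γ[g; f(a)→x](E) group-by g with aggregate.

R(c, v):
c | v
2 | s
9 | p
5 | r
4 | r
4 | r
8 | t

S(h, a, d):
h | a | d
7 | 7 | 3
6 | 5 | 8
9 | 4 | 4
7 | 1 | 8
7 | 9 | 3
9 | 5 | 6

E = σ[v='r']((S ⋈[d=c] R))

σ filters on v, owned by the right side.
E' = (S ⋈[d=c] σ[v='r'](R))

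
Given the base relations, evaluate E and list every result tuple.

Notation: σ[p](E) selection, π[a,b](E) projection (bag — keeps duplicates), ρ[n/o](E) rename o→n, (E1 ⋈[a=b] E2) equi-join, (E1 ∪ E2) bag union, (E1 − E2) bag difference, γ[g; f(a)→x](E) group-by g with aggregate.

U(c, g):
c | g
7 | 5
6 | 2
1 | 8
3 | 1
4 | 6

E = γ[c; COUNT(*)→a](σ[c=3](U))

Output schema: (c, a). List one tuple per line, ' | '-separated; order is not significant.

Stepwise |·|:
  U → 5
  σ[c=3](U) → 1
  γ[c; COUNT(*)→a](σ[c=3](U)) → 1

== RESULT ==
c | a
3 | 1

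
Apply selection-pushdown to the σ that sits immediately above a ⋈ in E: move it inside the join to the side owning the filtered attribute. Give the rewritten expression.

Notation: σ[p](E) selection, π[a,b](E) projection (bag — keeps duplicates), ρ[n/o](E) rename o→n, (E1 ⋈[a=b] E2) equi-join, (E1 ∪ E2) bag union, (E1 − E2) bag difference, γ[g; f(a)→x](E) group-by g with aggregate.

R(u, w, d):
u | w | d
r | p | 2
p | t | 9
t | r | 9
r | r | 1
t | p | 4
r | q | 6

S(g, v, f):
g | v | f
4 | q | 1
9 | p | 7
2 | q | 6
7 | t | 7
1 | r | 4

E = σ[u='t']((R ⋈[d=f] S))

σ filters on u, owned by the left side.
E' = (σ[u='t'](R) ⋈[d=f] S)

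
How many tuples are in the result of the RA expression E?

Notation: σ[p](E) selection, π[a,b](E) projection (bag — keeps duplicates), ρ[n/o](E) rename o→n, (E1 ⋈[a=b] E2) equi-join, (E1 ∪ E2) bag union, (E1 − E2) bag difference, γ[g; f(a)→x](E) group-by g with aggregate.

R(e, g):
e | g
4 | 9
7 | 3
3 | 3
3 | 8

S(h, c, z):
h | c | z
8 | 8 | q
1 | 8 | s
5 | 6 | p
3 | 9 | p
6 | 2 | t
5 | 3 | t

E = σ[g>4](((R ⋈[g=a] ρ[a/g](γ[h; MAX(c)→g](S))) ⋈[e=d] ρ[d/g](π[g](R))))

Subexpression sizes:
  R → 4
  S → 6
  γ[h; MAX(c)→g](S) → 5
  ρ[a/g](γ[h; MAX(c)→g](S)) → 5
  (R ⋈[g=a] ρ[a/g](γ[h; MAX(c)→g](S))) → 3
  R → 4
  π[g](R) → 4
  ρ[d/g](π[g](R)) → 4
  ((R ⋈[g=a] ρ[a/g](γ[h; MAX(c)→g](S))) ⋈[e=d] ρ[d/g](π[g](R))) → 4
  σ[g>4](((R ⋈[g=a] ρ[a/g](γ[h; MAX(c)→g](S))) ⋈[e=d] ρ[d/g](π[g](R)))) → 4

|E| = 4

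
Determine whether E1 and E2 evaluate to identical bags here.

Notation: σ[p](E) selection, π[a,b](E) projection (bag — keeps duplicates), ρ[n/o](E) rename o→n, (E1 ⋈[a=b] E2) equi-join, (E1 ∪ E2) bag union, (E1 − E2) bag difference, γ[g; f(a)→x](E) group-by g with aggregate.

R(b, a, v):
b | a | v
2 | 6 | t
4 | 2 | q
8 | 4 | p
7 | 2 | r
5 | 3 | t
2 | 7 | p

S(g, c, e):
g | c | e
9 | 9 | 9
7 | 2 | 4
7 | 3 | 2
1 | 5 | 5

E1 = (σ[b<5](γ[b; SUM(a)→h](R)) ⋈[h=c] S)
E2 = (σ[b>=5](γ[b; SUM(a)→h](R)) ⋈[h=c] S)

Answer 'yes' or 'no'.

E1 subexpression sizes:
  R → 6
  γ[b; SUM(a)→h](R) → 5
  σ[b<5](γ[b; SUM(a)→h](R)) → 2
  S → 4
  (σ[b<5](γ[b; SUM(a)→h](R)) ⋈[h=c] S) → 1
E2 subexpression sizes:
  R → 6
  γ[b; SUM(a)→h](R) → 5
  σ[b>=5](γ[b; SUM(a)→h](R)) → 3
  S → 4
  (σ[b>=5](γ[b; SUM(a)→h](R)) ⋈[h=c] S) → 2

E1 result:
b | h | g | c | e
4 | 2 | 7 | 2 | 4
E2 result:
b | h | g | c | e
5 | 3 | 7 | 3 | 2
7 | 2 | 7 | 2 | 4
Witness: (4, 2, 7, 2, 4) appears 1× in E1 but 0× in E2.

no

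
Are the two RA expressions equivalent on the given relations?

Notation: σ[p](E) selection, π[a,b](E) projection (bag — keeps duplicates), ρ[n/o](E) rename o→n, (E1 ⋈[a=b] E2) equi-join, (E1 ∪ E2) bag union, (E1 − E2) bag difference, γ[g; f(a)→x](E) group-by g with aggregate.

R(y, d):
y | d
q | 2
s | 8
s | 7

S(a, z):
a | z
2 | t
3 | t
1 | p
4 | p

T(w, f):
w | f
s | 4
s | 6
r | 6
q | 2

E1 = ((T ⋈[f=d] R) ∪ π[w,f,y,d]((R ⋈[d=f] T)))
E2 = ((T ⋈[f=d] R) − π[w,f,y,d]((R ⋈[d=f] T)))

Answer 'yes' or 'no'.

E1 row counts bottom-up:
  T → 4
  R → 3
  (T ⋈[f=d] R) → 1
  R → 3
  T → 4
  (R ⋈[d=f] T) → 1
  π[w,f,y,d]((R ⋈[d=f] T)) → 1
  ((T ⋈[f=d] R) ∪ π[w,f,y,d]((R ⋈[d=f] T))) → 2
E2 row counts bottom-up:
  T → 4
  R → 3
  (T ⋈[f=d] R) → 1
  R → 3
  T → 4
  (R ⋈[d=f] T) → 1
  π[w,f,y,d]((R ⋈[d=f] T)) → 1
  ((T ⋈[f=d] R) − π[w,f,y,d]((R ⋈[d=f] T))) → 0

E1 result:
w | f | y | d
q | 2 | q | 2
q | 2 | q | 2
E2 result:
w | f | y | d
(0 rows)
Witness: ('q', 2, 'q', 2) appears 2× in E1 but 0× in E2.

no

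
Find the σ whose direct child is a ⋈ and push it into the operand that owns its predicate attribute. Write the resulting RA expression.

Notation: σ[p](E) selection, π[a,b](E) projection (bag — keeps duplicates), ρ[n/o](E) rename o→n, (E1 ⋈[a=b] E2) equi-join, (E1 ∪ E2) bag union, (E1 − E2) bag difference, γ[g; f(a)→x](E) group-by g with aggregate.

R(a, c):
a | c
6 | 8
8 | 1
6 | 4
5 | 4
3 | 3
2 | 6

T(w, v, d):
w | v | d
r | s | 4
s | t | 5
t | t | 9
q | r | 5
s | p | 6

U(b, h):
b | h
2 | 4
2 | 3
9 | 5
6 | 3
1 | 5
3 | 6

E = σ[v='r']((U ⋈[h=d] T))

σ filters on v, owned by the right side.
E' = (U ⋈[h=d] σ[v='r'](T))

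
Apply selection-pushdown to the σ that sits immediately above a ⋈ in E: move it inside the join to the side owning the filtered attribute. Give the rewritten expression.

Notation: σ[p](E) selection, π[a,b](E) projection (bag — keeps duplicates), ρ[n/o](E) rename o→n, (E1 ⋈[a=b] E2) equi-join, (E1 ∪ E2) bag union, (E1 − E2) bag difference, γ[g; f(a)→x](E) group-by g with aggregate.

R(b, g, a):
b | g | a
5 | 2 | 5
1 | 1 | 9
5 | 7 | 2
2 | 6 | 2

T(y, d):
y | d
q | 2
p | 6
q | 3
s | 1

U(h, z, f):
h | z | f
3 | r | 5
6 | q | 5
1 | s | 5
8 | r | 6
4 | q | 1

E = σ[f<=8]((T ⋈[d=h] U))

σ filters on f, owned by the right side.
E' = (T ⋈[d=h] σ[f<=8](U))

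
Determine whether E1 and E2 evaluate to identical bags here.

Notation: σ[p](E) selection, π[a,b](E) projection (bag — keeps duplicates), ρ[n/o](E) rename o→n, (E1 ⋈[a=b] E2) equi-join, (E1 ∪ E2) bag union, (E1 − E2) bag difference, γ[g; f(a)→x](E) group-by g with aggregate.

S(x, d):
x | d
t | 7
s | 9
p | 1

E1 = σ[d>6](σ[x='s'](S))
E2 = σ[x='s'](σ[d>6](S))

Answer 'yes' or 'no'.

E1 per-node cardinality:
  S → 3
  σ[x='s'](S) → 1
  σ[d>6](σ[x='s'](S)) → 1
E2 per-node cardinality:
  S → 3
  σ[d>6](S) → 2
  σ[x='s'](σ[d>6](S)) → 1

E1 and E2 produce the same multiset:
x | d
s | 9

yes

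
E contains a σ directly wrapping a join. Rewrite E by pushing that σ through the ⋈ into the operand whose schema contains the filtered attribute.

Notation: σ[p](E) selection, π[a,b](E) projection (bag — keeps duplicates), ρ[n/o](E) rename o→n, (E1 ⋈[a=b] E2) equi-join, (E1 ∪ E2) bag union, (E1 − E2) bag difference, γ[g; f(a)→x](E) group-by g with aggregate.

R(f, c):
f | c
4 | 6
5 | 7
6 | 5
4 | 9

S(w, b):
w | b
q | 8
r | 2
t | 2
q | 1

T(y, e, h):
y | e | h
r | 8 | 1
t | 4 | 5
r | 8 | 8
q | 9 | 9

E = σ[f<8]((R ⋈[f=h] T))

σ filters on f, owned by the left side.
E' = (σ[f<8](R) ⋈[f=h] T)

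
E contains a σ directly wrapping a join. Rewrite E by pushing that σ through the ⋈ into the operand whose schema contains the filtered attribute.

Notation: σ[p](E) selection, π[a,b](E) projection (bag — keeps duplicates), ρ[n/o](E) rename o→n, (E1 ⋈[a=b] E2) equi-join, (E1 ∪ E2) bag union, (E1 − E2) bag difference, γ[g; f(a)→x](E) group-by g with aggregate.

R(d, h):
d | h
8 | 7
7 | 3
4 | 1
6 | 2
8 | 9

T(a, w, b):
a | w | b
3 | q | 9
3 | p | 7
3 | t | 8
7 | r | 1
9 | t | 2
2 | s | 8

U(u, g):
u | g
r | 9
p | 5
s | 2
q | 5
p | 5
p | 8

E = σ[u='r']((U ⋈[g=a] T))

σ filters on u, owned by the left side.
E' = (σ[u='r'](U) ⋈[g=a] T)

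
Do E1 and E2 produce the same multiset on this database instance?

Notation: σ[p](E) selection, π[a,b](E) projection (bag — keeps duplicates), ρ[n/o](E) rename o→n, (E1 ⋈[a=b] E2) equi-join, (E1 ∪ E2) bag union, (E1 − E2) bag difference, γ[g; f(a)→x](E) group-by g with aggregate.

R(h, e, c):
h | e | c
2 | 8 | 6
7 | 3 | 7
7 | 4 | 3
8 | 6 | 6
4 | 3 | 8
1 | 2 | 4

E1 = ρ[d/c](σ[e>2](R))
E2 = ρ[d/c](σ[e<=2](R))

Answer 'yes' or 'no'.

E1 row counts bottom-up:
  R → 6
  σ[e>2](R) → 5
  ρ[d/c](σ[e>2](R)) → 5
E2 row counts bottom-up:
  R → 6
  σ[e<=2](R) → 1
  ρ[d/c](σ[e<=2](R)) → 1

E1 result:
h | e | d
2 | 8 | 6
4 | 3 | 8
7 | 3 | 7
7 | 4 | 3
8 | 6 | 6
E2 result:
h | e | d
1 | 2 | 4
Witness: (8, 6, 6) appears 1× in E1 but 0× in E2.

no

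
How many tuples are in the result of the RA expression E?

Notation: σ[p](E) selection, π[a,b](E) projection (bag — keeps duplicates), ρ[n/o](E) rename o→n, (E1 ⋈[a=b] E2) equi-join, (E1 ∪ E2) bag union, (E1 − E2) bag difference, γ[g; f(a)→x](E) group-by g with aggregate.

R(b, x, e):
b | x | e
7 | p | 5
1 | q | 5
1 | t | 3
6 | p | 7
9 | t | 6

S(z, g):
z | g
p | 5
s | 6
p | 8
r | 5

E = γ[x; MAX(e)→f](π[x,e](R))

Per-node cardinality:
  R → 5
  π[x,e](R) → 5
  γ[x; MAX(e)→f](π[x,e](R)) → 3

|E| = 3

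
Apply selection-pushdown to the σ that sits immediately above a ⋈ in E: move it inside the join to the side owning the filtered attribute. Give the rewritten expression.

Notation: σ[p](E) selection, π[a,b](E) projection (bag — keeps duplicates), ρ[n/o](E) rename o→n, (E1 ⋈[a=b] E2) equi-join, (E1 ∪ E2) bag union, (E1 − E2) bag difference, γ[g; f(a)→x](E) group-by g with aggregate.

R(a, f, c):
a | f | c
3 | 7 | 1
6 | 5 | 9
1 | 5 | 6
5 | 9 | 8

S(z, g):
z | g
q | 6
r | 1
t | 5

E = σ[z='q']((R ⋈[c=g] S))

σ filters on z, owned by the right side.
E' = (R ⋈[c=g] σ[z='q'](S))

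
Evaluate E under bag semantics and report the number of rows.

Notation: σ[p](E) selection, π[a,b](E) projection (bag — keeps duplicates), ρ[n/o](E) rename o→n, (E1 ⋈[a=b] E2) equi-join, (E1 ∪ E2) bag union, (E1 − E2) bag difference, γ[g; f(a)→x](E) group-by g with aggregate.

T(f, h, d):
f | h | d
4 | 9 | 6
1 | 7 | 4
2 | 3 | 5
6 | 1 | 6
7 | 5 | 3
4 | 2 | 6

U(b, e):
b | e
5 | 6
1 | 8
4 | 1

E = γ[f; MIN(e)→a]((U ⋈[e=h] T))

Row counts bottom-up:
  U → 3
  T → 6
  (U ⋈[e=h] T) → 1
  γ[f; MIN(e)→a]((U ⋈[e=h] T)) → 1

|E| = 1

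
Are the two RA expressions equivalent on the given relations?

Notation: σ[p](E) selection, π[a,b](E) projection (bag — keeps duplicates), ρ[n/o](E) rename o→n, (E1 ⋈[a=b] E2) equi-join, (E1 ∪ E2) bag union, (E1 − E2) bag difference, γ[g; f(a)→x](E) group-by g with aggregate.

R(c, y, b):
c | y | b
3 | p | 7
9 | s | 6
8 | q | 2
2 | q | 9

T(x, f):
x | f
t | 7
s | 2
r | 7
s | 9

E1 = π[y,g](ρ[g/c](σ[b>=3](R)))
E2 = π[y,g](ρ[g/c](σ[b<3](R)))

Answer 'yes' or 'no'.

E1 per-node cardinality:
  R → 4
  σ[b>=3](R) → 3
  ρ[g/c](σ[b>=3](R)) → 3
  π[y,g](ρ[g/c](σ[b>=3](R))) → 3
E2 per-node cardinality:
  R → 4
  σ[b<3](R) → 1
  ρ[g/c](σ[b<3](R)) → 1
  π[y,g](ρ[g/c](σ[b<3](R))) → 1

E1 result:
y | g
p | 3
q | 2
s | 9
E2 result:
y | g
q | 8
Witness: ('s', 9) appears 1× in E1 but 0× in E2.

no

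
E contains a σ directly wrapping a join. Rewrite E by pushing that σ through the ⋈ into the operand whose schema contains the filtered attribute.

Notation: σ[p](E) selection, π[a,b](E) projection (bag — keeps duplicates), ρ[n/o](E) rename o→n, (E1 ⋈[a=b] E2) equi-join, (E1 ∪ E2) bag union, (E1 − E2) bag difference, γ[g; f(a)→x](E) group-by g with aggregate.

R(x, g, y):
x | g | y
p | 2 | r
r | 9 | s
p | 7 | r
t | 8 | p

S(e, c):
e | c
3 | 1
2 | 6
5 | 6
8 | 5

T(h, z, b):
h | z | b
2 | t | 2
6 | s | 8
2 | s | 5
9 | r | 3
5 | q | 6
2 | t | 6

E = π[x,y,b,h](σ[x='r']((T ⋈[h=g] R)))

σ filters on x, owned by the right side.
E' = π[x,y,b,h]((T ⋈[h=g] σ[x='r'](R)))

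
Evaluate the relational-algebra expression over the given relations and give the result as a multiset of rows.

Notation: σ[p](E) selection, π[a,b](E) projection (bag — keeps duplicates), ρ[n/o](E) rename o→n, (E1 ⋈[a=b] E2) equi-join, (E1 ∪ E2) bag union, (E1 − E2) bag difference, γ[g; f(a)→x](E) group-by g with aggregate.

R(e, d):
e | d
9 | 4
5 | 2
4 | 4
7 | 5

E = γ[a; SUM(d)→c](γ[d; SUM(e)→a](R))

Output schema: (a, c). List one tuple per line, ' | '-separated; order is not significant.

Per-node cardinality:
  R → 4
  γ[d; SUM(e)→a](R) → 3
  γ[a; SUM(d)→c](γ[d; SUM(e)→a](R)) → 3

== RESULT ==
a | c
5 | 2
7 | 5
13 | 4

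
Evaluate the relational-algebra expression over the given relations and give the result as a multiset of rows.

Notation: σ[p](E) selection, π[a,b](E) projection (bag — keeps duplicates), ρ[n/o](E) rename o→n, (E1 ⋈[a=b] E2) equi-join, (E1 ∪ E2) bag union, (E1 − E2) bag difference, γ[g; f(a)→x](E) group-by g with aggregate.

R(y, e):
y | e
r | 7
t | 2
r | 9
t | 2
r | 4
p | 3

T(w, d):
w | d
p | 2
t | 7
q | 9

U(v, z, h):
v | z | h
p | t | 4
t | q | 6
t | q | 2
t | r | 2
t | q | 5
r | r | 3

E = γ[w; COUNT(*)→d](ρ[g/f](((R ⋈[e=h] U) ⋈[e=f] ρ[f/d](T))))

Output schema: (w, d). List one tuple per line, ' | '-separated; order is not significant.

Per-node cardinality:
  R → 6
  U → 6
  (R ⋈[e=h] U) → 6
  T → 3
  ρ[f/d](T) → 3
  ((R ⋈[e=h] U) ⋈[e=f] ρ[f/d](T)) → 4
  ρ[g/f](((R ⋈[e=h] U) ⋈[e=f] ρ[f/d](T))) → 4
  γ[w; COUNT(*)→d](ρ[g/f](((R ⋈[e=h] U) ⋈[e=f] ρ[f/d](T)))) → 1

== RESULT ==
w | d
p | 4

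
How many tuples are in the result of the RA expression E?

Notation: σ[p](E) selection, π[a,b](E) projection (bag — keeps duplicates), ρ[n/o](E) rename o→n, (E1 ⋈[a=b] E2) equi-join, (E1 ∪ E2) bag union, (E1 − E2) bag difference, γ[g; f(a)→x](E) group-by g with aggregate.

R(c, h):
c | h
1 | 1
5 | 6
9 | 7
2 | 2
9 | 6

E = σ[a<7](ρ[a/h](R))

Per-node cardinality:
  R → 5
  ρ[a/h](R) → 5
  σ[a<7](ρ[a/h](R)) → 4

|E| = 4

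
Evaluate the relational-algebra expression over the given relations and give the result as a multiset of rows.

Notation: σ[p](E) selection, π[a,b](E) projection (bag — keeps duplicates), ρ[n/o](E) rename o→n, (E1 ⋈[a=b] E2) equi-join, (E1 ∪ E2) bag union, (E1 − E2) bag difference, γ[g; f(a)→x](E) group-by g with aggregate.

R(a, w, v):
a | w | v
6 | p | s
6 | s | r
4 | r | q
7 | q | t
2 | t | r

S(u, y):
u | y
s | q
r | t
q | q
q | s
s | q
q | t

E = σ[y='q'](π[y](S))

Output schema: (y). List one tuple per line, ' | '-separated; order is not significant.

Row counts bottom-up:
  S → 6
  π[y](S) → 6
  σ[y='q'](π[y](S)) → 3

== RESULT ==
y
q
q
q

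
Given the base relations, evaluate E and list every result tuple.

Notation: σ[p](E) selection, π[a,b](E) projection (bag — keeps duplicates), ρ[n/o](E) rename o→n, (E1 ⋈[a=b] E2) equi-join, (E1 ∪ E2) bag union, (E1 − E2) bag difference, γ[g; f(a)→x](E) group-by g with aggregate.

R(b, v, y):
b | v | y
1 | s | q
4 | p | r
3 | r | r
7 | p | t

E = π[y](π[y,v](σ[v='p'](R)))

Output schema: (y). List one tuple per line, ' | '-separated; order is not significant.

Per-node cardinality:
  R → 4
  σ[v='p'](R) → 2
  π[y,v](σ[v='p'](R)) → 2
  π[y](π[y,v](σ[v='p'](R))) → 2

== RESULT ==
y
r
t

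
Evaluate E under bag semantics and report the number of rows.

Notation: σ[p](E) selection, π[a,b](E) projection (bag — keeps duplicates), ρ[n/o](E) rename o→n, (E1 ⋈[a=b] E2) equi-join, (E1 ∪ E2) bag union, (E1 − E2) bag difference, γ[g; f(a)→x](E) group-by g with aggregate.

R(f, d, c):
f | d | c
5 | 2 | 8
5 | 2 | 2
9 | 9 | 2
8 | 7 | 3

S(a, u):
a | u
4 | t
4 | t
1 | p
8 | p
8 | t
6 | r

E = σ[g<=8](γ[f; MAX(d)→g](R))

Row counts bottom-up:
  R → 4
  γ[f; MAX(d)→g](R) → 3
  σ[g<=8](γ[f; MAX(d)→g](R)) → 2

|E| = 2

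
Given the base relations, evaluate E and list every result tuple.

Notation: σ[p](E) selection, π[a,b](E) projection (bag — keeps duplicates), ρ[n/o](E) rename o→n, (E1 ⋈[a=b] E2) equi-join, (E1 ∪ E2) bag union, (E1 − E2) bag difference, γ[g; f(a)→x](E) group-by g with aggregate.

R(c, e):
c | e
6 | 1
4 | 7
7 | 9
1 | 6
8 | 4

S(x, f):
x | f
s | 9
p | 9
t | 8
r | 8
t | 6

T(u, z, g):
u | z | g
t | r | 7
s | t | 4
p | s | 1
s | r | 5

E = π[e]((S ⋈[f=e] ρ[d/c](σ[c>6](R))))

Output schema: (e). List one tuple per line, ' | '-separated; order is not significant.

Per-node cardinality:
  S → 5
  R → 5
  σ[c>6](R) → 2
  ρ[d/c](σ[c>6](R)) → 2
  (S ⋈[f=e] ρ[d/c](σ[c>6](R))) → 2
  π[e]((S ⋈[f=e] ρ[d/c](σ[c>6](R)))) → 2

== RESULT ==
e
9
9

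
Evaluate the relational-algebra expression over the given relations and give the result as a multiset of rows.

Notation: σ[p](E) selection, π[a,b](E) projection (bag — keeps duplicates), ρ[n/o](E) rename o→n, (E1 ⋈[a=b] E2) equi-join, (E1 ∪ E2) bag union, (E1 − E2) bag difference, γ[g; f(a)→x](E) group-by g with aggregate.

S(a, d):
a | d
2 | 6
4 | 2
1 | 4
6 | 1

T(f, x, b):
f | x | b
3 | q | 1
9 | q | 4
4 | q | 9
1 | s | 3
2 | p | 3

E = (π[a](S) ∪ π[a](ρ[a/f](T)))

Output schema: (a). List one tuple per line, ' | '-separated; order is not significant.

Subexpression sizes:
  S → 4
  π[a](S) → 4
  T → 5
  ρ[a/f](T) → 5
  π[a](ρ[a/f](T)) → 5
  (π[a](S) ∪ π[a](ρ[a/f](T))) → 9

== RESULT ==
a
1
1
2
2
3
4
4
6
9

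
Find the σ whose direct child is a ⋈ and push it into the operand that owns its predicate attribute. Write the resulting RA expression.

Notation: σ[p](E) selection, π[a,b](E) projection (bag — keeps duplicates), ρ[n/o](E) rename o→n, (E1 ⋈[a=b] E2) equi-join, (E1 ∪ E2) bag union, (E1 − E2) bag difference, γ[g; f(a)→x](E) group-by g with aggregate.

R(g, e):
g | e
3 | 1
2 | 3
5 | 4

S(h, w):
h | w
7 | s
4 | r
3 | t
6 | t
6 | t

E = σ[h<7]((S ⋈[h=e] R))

σ filters on h, owned by the left side.
E' = (σ[h<7](S) ⋈[h=e] R)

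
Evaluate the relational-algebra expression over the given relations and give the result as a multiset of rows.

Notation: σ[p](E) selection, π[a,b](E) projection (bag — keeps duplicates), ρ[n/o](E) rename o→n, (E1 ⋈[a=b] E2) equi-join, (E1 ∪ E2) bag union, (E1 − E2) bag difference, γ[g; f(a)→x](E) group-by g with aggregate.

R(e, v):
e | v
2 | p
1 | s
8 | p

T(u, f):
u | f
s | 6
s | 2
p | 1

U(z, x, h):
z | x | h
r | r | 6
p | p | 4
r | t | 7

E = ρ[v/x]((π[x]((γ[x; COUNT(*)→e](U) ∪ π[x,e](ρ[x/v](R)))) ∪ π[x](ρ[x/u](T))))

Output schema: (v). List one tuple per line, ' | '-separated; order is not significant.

Subexpression sizes:
  U → 3
  γ[x; COUNT(*)→e](U) → 3
  R → 3
  ρ[x/v](R) → 3
  π[x,e](ρ[x/v](R)) → 3
  (γ[x; COUNT(*)→e](U) ∪ π[x,e](ρ[x/v](R))) → 6
  π[x]((γ[x; COUNT(*)→e](U) ∪ π[x,e](ρ[x/v](R)))) → 6
  T → 3
  ρ[x/u](T) → 3
  π[x](ρ[x/u](T)) → 3
  (π[x]((γ[x; COUNT(*)→e](U) ∪ π[x,e](ρ[x/v](R)))) ∪ π[x](ρ[x/u](T))) → 9
  ρ[v/x]((π[x]((γ[x; COUNT(*)→e](U) ∪ π[x,e](ρ[x/v](R)))) ∪ π[x](ρ[x/u](T)))) → 9

== RESULT ==
v
p
p
p
p
r
s
s
s
t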